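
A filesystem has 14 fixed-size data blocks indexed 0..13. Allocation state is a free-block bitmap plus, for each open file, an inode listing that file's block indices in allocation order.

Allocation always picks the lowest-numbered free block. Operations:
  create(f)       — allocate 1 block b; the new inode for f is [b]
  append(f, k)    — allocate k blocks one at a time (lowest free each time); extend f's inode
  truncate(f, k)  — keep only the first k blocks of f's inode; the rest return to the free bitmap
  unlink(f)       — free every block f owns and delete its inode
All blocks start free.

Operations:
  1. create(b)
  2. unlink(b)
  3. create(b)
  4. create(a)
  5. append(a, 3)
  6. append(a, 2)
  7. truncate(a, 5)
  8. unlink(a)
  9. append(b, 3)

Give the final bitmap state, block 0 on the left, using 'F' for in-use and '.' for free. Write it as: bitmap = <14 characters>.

  1. create(b)  ⇒  F.............  {b→[0]}
  2. unlink(b)  ⇒  ..............  {}
  3. create(b)  ⇒  F.............  {b→[0]}
  4. create(a)  ⇒  FF............  {a→[1]; b→[0]}
  5. append(a, 3)  ⇒  FFFFF.........  {a→[1, 2, 3, 4]; b→[0]}
  6. append(a, 2)  ⇒  FFFFFFF.......  {a→[1, 2, 3, 4, 5, 6]; b→[0]}
  7. truncate(a, 5)  ⇒  FFFFFF........  {a→[1, 2, 3, 4, 5]; b→[0]}
  8. unlink(a)  ⇒  F.............  {b→[0]}
  9. append(b, 3)  ⇒  FFFF..........  {b→[0, 1, 2, 3]}

bitmap = FFFF..........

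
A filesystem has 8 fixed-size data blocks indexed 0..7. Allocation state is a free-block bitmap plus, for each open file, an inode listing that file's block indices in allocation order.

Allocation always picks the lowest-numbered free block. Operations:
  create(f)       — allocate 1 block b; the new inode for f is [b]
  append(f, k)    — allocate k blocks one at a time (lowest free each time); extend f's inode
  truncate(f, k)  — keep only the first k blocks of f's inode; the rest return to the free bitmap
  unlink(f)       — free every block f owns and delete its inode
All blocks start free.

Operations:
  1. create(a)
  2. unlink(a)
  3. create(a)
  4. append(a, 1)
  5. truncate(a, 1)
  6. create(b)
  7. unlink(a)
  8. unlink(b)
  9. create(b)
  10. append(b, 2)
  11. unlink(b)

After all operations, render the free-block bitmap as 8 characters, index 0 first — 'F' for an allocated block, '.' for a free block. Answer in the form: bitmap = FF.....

bitmap = ........

after create(a) → a:[0]  free=[F.......]
after unlink(a) →   free=[........]
after create(a) → a:[0]  free=[F.......]
after append(a, 1) → a:[0, 1]  free=[FF......]
after truncate(a, 1) → a:[0]  free=[F.......]
after create(b) → a:[0], b:[1]  free=[FF......]
after unlink(a) → b:[1]  free=[.F......]
after unlink(b) →   free=[........]
after create(b) → b:[0]  free=[F.......]
after append(b, 2) → b:[0, 1, 2]  free=[FFF.....]
after unlink(b) →   free=[........]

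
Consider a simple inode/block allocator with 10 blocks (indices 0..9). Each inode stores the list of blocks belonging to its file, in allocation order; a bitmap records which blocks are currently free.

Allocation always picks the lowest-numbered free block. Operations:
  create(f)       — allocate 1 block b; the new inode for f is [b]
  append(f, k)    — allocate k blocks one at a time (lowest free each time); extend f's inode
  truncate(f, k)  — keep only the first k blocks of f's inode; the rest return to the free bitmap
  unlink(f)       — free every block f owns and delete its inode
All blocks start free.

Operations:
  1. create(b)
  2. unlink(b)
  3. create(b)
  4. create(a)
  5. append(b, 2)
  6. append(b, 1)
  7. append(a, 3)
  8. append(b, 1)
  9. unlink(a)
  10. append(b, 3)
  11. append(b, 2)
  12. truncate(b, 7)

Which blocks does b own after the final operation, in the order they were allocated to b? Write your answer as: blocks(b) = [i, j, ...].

[1] create(b) — b=0 (map F.........)
[2] unlink(b) —  (map ..........)
[3] create(b) — b=0 (map F.........)
[4] create(a) — a=1 b=0 (map FF........)
[5] append(b, 2) — a=1 b=0,2,3 (map FFFF......)
[6] append(b, 1) — a=1 b=0,2,3,4 (map FFFFF.....)
[7] append(a, 3) — a=1,5,6,7 b=0,2,3,4 (map FFFFFFFF..)
[8] append(b, 1) — a=1,5,6,7 b=0,2,3,4,8 (map FFFFFFFFF.)
[9] unlink(a) — b=0,2,3,4,8 (map F.FFF...F.)
[10] append(b, 3) — b=0,2,3,4,8,1,5,6 (map FFFFFFF.F.)
[11] append(b, 2) — b=0,2,3,4,8,1,5,6,7,9 (map FFFFFFFFFF)
[12] truncate(b, 7) — b=0,2,3,4,8,1,5 (map FFFFFF..F.)

blocks(b) = [0, 2, 3, 4, 8, 1, 5]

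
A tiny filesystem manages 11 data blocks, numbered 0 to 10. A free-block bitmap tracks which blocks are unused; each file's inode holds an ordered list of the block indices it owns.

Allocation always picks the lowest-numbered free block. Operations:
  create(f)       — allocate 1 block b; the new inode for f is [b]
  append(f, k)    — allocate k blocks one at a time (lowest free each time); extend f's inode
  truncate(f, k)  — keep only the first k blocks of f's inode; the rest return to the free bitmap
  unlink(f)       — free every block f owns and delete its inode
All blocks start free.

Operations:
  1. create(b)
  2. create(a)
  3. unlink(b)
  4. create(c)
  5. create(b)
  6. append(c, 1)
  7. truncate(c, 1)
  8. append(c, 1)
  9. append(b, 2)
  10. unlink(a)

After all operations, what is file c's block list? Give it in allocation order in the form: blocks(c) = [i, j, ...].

blocks(c) = [0, 3]

after create(b) → b:[0]  free=[F..........]
after create(a) → a:[1], b:[0]  free=[FF.........]
after unlink(b) → a:[1]  free=[.F.........]
after create(c) → a:[1], c:[0]  free=[FF.........]
after create(b) → a:[1], b:[2], c:[0]  free=[FFF........]
after append(c, 1) → a:[1], b:[2], c:[0, 3]  free=[FFFF.......]
after truncate(c, 1) → a:[1], b:[2], c:[0]  free=[FFF........]
after append(c, 1) → a:[1], b:[2], c:[0, 3]  free=[FFFF.......]
after append(b, 2) → a:[1], b:[2, 4, 5], c:[0, 3]  free=[FFFFFF.....]
after unlink(a) → b:[2, 4, 5], c:[0, 3]  free=[F.FFFF.....]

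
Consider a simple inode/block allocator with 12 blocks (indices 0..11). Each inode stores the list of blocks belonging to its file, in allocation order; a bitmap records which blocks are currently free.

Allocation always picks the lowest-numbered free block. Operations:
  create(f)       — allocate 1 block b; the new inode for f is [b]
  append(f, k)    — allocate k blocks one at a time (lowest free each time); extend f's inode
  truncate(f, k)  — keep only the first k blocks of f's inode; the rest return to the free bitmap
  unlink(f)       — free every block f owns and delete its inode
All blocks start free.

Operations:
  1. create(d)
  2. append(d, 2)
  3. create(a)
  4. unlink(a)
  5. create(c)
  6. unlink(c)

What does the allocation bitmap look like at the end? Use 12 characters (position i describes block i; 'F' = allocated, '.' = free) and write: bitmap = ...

bitmap = FFF.........

  1. create(d)  ⇒  F...........  {d→[0]}
  2. append(d, 2)  ⇒  FFF.........  {d→[0, 1, 2]}
  3. create(a)  ⇒  FFFF........  {a→[3]; d→[0, 1, 2]}
  4. unlink(a)  ⇒  FFF.........  {d→[0, 1, 2]}
  5. create(c)  ⇒  FFFF........  {c→[3]; d→[0, 1, 2]}
  6. unlink(c)  ⇒  FFF.........  {d→[0, 1, 2]}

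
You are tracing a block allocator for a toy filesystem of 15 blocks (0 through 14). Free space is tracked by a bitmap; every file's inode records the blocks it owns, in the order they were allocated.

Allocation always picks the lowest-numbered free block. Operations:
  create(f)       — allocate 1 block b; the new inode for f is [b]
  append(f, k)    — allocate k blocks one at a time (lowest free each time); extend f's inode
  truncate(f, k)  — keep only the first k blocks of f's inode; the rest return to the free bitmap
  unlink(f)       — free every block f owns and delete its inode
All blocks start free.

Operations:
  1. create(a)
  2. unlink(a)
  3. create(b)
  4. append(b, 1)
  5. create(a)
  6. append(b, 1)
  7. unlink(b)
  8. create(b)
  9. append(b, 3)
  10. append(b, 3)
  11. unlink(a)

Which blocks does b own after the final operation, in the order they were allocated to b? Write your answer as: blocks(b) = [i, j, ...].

[1] create(a) — a=0 (map F..............)
[2] unlink(a) —  (map ...............)
[3] create(b) — b=0 (map F..............)
[4] append(b, 1) — b=0,1 (map FF.............)
[5] create(a) — a=2 b=0,1 (map FFF............)
[6] append(b, 1) — a=2 b=0,1,3 (map FFFF...........)
[7] unlink(b) — a=2 (map ..F............)
[8] create(b) — a=2 b=0 (map F.F............)
[9] append(b, 3) — a=2 b=0,1,3,4 (map FFFFF..........)
[10] append(b, 3) — a=2 b=0,1,3,4,5,6,7 (map FFFFFFFF.......)
[11] unlink(a) — b=0,1,3,4,5,6,7 (map FF.FFFFF.......)

blocks(b) = [0, 1, 3, 4, 5, 6, 7]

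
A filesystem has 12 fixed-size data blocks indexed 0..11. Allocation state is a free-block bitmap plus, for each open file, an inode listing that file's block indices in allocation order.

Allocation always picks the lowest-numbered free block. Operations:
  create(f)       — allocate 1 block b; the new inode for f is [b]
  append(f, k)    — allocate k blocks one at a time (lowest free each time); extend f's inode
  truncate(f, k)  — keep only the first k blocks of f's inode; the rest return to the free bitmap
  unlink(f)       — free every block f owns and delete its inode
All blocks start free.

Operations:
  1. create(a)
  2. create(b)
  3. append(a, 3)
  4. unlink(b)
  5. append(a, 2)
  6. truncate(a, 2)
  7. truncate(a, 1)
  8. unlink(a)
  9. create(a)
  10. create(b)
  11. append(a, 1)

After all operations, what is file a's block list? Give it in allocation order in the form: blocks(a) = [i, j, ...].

blocks(a) = [0, 2]

  1. create(a)  ⇒  F...........  {a→[0]}
  2. create(b)  ⇒  FF..........  {a→[0]; b→[1]}
  3. append(a, 3)  ⇒  FFFFF.......  {a→[0, 2, 3, 4]; b→[1]}
  4. unlink(b)  ⇒  F.FFF.......  {a→[0, 2, 3, 4]}
  5. append(a, 2)  ⇒  FFFFFF......  {a→[0, 2, 3, 4, 1, 5]}
  6. truncate(a, 2)  ⇒  F.F.........  {a→[0, 2]}
  7. truncate(a, 1)  ⇒  F...........  {a→[0]}
  8. unlink(a)  ⇒  ............  {}
  9. create(a)  ⇒  F...........  {a→[0]}
  10. create(b)  ⇒  FF..........  {a→[0]; b→[1]}
  11. append(a, 1)  ⇒  FFF.........  {a→[0, 2]; b→[1]}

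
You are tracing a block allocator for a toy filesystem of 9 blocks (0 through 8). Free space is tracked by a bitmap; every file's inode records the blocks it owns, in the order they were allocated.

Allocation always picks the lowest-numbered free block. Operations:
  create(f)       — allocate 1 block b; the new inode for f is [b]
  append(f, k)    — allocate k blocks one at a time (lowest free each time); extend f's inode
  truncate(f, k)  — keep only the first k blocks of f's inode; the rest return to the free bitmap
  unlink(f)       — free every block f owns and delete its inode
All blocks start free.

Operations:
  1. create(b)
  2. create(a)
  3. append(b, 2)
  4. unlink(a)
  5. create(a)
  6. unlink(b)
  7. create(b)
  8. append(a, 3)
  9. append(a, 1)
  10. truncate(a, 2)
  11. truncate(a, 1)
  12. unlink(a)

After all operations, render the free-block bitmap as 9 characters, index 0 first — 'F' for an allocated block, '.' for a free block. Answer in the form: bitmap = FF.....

bitmap = F........

after create(b) → b:[0]  free=[F........]
after create(a) → a:[1], b:[0]  free=[FF.......]
after append(b, 2) → a:[1], b:[0, 2, 3]  free=[FFFF.....]
after unlink(a) → b:[0, 2, 3]  free=[F.FF.....]
after create(a) → a:[1], b:[0, 2, 3]  free=[FFFF.....]
after unlink(b) → a:[1]  free=[.F.......]
after create(b) → a:[1], b:[0]  free=[FF.......]
after append(a, 3) → a:[1, 2, 3, 4], b:[0]  free=[FFFFF....]
after append(a, 1) → a:[1, 2, 3, 4, 5], b:[0]  free=[FFFFFF...]
after truncate(a, 2) → a:[1, 2], b:[0]  free=[FFF......]
after truncate(a, 1) → a:[1], b:[0]  free=[FF.......]
after unlink(a) → b:[0]  free=[F........]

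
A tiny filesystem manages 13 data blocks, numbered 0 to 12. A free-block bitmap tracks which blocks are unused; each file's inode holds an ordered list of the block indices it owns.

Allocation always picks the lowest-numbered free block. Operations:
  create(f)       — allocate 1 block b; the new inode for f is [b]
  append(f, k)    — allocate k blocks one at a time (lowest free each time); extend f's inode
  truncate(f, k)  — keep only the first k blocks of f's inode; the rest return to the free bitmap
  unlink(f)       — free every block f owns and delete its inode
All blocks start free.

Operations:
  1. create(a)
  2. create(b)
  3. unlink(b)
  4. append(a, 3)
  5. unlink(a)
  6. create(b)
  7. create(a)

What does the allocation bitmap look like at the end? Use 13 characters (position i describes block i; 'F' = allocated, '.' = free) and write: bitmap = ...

bitmap = FF...........

[1] create(a) — a=0 (map F............)
[2] create(b) — a=0 b=1 (map FF...........)
[3] unlink(b) — a=0 (map F............)
[4] append(a, 3) — a=0,1,2,3 (map FFFF.........)
[5] unlink(a) —  (map .............)
[6] create(b) — b=0 (map F............)
[7] create(a) — a=1 b=0 (map FF...........)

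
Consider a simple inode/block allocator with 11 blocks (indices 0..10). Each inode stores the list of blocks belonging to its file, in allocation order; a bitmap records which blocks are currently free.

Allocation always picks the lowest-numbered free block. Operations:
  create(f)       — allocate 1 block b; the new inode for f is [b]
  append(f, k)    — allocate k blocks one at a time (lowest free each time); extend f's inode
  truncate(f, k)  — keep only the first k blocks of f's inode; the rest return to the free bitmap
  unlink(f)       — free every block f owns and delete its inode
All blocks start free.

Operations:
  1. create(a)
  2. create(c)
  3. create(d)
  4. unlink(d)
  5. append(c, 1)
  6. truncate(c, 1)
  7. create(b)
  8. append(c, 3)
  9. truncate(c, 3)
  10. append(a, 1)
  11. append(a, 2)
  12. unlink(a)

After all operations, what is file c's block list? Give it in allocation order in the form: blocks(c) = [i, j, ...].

blocks(c) = [1, 3, 4]

create(a): bitmap=F.......... | a=[0]
create(c): bitmap=FF......... | a=[0] c=[1]
create(d): bitmap=FFF........ | a=[0] c=[1] d=[2]
unlink(d): bitmap=FF......... | a=[0] c=[1]
append(c, 1): bitmap=FFF........ | a=[0] c=[1, 2]
truncate(c, 1): bitmap=FF......... | a=[0] c=[1]
create(b): bitmap=FFF........ | a=[0] b=[2] c=[1]
append(c, 3): bitmap=FFFFFF..... | a=[0] b=[2] c=[1, 3, 4, 5]
truncate(c, 3): bitmap=FFFFF...... | a=[0] b=[2] c=[1, 3, 4]
append(a, 1): bitmap=FFFFFF..... | a=[0, 5] b=[2] c=[1, 3, 4]
append(a, 2): bitmap=FFFFFFFF... | a=[0, 5, 6, 7] b=[2] c=[1, 3, 4]
unlink(a): bitmap=.FFFF...... | b=[2] c=[1, 3, 4]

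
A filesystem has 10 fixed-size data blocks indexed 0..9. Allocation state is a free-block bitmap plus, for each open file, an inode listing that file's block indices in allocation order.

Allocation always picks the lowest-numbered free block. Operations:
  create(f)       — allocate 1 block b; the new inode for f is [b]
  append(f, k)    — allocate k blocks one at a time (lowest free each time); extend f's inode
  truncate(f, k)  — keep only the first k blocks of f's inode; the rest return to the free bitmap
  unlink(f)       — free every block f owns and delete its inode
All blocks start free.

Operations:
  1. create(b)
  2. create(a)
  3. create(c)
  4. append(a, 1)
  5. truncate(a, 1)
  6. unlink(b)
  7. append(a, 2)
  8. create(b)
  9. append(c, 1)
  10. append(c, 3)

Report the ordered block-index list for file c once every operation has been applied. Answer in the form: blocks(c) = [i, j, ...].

blocks(c) = [2, 5, 6, 7, 8]

after create(b) → b:[0]  free=[F.........]
after create(a) → a:[1], b:[0]  free=[FF........]
after create(c) → a:[1], b:[0], c:[2]  free=[FFF.......]
after append(a, 1) → a:[1, 3], b:[0], c:[2]  free=[FFFF......]
after truncate(a, 1) → a:[1], b:[0], c:[2]  free=[FFF.......]
after unlink(b) → a:[1], c:[2]  free=[.FF.......]
after append(a, 2) → a:[1, 0, 3], c:[2]  free=[FFFF......]
after create(b) → a:[1, 0, 3], b:[4], c:[2]  free=[FFFFF.....]
after append(c, 1) → a:[1, 0, 3], b:[4], c:[2, 5]  free=[FFFFFF....]
after append(c, 3) → a:[1, 0, 3], b:[4], c:[2, 5, 6, 7, 8]  free=[FFFFFFFFF.]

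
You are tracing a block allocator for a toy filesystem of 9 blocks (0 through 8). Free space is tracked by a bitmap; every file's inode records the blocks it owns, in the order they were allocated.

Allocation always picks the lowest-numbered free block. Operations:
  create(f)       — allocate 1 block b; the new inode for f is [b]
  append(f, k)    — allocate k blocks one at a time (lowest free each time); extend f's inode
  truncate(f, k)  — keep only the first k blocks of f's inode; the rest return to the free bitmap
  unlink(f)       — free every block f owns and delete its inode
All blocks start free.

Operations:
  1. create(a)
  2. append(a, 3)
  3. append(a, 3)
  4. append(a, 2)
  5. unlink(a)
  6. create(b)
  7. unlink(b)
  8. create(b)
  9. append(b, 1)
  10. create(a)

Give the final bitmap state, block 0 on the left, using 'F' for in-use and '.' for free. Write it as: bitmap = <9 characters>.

bitmap = FFF......

create(a): bitmap=F........ | a=[0]
append(a, 3): bitmap=FFFF..... | a=[0, 1, 2, 3]
append(a, 3): bitmap=FFFFFFF.. | a=[0, 1, 2, 3, 4, 5, 6]
append(a, 2): bitmap=FFFFFFFFF | a=[0, 1, 2, 3, 4, 5, 6, 7, 8]
unlink(a): bitmap=......... | 
create(b): bitmap=F........ | b=[0]
unlink(b): bitmap=......... | 
create(b): bitmap=F........ | b=[0]
append(b, 1): bitmap=FF....... | b=[0, 1]
create(a): bitmap=FFF...... | a=[2] b=[0, 1]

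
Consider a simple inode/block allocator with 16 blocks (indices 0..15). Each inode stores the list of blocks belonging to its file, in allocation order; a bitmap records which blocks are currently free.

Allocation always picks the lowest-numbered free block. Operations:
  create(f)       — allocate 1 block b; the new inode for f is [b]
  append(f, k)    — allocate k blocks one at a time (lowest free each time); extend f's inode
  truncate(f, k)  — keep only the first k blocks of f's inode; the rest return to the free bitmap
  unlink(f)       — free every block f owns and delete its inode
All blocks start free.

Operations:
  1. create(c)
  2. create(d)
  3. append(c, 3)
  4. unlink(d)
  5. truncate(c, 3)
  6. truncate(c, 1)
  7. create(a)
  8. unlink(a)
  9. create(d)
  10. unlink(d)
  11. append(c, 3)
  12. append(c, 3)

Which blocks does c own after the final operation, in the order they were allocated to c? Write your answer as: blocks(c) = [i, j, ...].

blocks(c) = [0, 1, 2, 3, 4, 5, 6]

after create(c) → c:[0]  free=[F...............]
after create(d) → c:[0], d:[1]  free=[FF..............]
after append(c, 3) → c:[0, 2, 3, 4], d:[1]  free=[FFFFF...........]
after unlink(d) → c:[0, 2, 3, 4]  free=[F.FFF...........]
after truncate(c, 3) → c:[0, 2, 3]  free=[F.FF............]
after truncate(c, 1) → c:[0]  free=[F...............]
after create(a) → a:[1], c:[0]  free=[FF..............]
after unlink(a) → c:[0]  free=[F...............]
after create(d) → c:[0], d:[1]  free=[FF..............]
after unlink(d) → c:[0]  free=[F...............]
after append(c, 3) → c:[0, 1, 2, 3]  free=[FFFF............]
after append(c, 3) → c:[0, 1, 2, 3, 4, 5, 6]  free=[FFFFFFF.........]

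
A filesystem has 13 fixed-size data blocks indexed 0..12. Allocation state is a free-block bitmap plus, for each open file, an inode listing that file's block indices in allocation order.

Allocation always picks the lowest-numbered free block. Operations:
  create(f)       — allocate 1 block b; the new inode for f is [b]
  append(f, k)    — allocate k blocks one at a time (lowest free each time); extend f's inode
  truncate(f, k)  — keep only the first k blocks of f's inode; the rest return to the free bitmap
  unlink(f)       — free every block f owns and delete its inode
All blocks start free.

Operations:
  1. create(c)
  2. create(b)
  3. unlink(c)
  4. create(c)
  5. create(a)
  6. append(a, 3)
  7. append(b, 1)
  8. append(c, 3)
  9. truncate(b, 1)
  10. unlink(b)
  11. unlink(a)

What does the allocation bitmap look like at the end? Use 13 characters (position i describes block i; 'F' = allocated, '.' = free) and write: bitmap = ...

bitmap = F......FFF...

create(c): bitmap=F............ | c=[0]
create(b): bitmap=FF........... | b=[1] c=[0]
unlink(c): bitmap=.F........... | b=[1]
create(c): bitmap=FF........... | b=[1] c=[0]
create(a): bitmap=FFF.......... | a=[2] b=[1] c=[0]
append(a, 3): bitmap=FFFFFF....... | a=[2, 3, 4, 5] b=[1] c=[0]
append(b, 1): bitmap=FFFFFFF...... | a=[2, 3, 4, 5] b=[1, 6] c=[0]
append(c, 3): bitmap=FFFFFFFFFF... | a=[2, 3, 4, 5] b=[1, 6] c=[0, 7, 8, 9]
truncate(b, 1): bitmap=FFFFFF.FFF... | a=[2, 3, 4, 5] b=[1] c=[0, 7, 8, 9]
unlink(b): bitmap=F.FFFF.FFF... | a=[2, 3, 4, 5] c=[0, 7, 8, 9]
unlink(a): bitmap=F......FFF... | c=[0, 7, 8, 9]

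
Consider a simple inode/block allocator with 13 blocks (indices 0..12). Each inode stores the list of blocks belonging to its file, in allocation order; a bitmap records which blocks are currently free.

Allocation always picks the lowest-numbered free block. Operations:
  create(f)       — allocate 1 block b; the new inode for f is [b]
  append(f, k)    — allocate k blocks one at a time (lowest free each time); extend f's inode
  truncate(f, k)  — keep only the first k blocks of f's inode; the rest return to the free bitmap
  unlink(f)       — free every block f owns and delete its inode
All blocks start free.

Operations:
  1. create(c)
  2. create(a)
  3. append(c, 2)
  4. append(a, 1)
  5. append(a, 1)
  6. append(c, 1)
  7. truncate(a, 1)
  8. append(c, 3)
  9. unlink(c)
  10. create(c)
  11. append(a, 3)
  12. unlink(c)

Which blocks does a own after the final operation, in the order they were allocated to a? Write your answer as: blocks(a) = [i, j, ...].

  1. create(c)  ⇒  F............  {c→[0]}
  2. create(a)  ⇒  FF...........  {a→[1]; c→[0]}
  3. append(c, 2)  ⇒  FFFF.........  {a→[1]; c→[0, 2, 3]}
  4. append(a, 1)  ⇒  FFFFF........  {a→[1, 4]; c→[0, 2, 3]}
  5. append(a, 1)  ⇒  FFFFFF.......  {a→[1, 4, 5]; c→[0, 2, 3]}
  6. append(c, 1)  ⇒  FFFFFFF......  {a→[1, 4, 5]; c→[0, 2, 3, 6]}
  7. truncate(a, 1)  ⇒  FFFF..F......  {a→[1]; c→[0, 2, 3, 6]}
  8. append(c, 3)  ⇒  FFFFFFFF.....  {a→[1]; c→[0, 2, 3, 6, 4, 5, 7]}
  9. unlink(c)  ⇒  .F...........  {a→[1]}
  10. create(c)  ⇒  FF...........  {a→[1]; c→[0]}
  11. append(a, 3)  ⇒  FFFFF........  {a→[1, 2, 3, 4]; c→[0]}
  12. unlink(c)  ⇒  .FFFF........  {a→[1, 2, 3, 4]}

blocks(a) = [1, 2, 3, 4]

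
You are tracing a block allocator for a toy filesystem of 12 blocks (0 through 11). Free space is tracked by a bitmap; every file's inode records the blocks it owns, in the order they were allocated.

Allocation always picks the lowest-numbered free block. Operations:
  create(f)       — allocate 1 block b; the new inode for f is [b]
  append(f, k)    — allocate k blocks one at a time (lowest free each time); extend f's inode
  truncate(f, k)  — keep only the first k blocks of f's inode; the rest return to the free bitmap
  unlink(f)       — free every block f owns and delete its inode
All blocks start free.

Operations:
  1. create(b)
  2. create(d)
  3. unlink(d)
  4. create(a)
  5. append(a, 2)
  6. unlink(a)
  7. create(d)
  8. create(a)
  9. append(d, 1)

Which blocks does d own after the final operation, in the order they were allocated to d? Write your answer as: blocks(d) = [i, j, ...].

after create(b) → b:[0]  free=[F...........]
after create(d) → b:[0], d:[1]  free=[FF..........]
after unlink(d) → b:[0]  free=[F...........]
after create(a) → a:[1], b:[0]  free=[FF..........]
after append(a, 2) → a:[1, 2, 3], b:[0]  free=[FFFF........]
after unlink(a) → b:[0]  free=[F...........]
after create(d) → b:[0], d:[1]  free=[FF..........]
after create(a) → a:[2], b:[0], d:[1]  free=[FFF.........]
after append(d, 1) → a:[2], b:[0], d:[1, 3]  free=[FFFF........]

blocks(d) = [1, 3]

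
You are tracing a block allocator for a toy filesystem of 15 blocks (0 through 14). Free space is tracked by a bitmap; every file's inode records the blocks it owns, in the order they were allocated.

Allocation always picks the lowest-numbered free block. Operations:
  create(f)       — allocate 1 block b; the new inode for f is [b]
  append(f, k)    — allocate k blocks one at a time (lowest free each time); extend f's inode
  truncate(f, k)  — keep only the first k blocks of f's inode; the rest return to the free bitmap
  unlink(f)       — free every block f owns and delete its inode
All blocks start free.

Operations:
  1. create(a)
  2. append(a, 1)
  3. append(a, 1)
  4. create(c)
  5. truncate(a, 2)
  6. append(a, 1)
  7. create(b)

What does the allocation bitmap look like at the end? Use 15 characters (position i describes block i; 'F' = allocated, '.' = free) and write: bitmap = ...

bitmap = FFFFF..........

[1] create(a) — a=0 (map F..............)
[2] append(a, 1) — a=0,1 (map FF.............)
[3] append(a, 1) — a=0,1,2 (map FFF............)
[4] create(c) — a=0,1,2 c=3 (map FFFF...........)
[5] truncate(a, 2) — a=0,1 c=3 (map FF.F...........)
[6] append(a, 1) — a=0,1,2 c=3 (map FFFF...........)
[7] create(b) — a=0,1,2 b=4 c=3 (map FFFFF..........)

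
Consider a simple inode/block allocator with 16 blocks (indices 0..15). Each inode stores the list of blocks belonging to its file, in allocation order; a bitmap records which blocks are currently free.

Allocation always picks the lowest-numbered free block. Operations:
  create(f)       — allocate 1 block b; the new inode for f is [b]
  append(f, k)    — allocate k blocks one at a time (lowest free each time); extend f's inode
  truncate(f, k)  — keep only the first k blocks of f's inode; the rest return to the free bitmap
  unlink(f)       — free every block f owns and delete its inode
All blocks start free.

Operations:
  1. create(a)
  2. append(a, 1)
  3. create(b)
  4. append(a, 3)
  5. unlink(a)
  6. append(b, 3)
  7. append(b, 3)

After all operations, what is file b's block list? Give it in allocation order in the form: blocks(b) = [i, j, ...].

blocks(b) = [2, 0, 1, 3, 4, 5, 6]

  1. create(a)  ⇒  F...............  {a→[0]}
  2. append(a, 1)  ⇒  FF..............  {a→[0, 1]}
  3. create(b)  ⇒  FFF.............  {a→[0, 1]; b→[2]}
  4. append(a, 3)  ⇒  FFFFFF..........  {a→[0, 1, 3, 4, 5]; b→[2]}
  5. unlink(a)  ⇒  ..F.............  {b→[2]}
  6. append(b, 3)  ⇒  FFFF............  {b→[2, 0, 1, 3]}
  7. append(b, 3)  ⇒  FFFFFFF.........  {b→[2, 0, 1, 3, 4, 5, 6]}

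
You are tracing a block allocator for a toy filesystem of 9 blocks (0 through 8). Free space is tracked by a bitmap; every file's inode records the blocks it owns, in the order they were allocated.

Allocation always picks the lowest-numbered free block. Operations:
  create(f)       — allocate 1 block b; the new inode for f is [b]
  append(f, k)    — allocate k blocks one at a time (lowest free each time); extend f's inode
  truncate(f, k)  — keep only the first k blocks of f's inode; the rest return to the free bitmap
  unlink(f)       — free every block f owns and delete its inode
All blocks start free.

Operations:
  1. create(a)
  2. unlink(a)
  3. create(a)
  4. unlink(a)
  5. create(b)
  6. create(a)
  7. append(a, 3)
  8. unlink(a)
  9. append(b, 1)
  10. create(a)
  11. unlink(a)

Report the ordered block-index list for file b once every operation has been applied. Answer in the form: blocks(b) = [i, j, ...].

[1] create(a) — a=0 (map F........)
[2] unlink(a) —  (map .........)
[3] create(a) — a=0 (map F........)
[4] unlink(a) —  (map .........)
[5] create(b) — b=0 (map F........)
[6] create(a) — a=1 b=0 (map FF.......)
[7] append(a, 3) — a=1,2,3,4 b=0 (map FFFFF....)
[8] unlink(a) — b=0 (map F........)
[9] append(b, 1) — b=0,1 (map FF.......)
[10] create(a) — a=2 b=0,1 (map FFF......)
[11] unlink(a) — b=0,1 (map FF.......)

blocks(b) = [0, 1]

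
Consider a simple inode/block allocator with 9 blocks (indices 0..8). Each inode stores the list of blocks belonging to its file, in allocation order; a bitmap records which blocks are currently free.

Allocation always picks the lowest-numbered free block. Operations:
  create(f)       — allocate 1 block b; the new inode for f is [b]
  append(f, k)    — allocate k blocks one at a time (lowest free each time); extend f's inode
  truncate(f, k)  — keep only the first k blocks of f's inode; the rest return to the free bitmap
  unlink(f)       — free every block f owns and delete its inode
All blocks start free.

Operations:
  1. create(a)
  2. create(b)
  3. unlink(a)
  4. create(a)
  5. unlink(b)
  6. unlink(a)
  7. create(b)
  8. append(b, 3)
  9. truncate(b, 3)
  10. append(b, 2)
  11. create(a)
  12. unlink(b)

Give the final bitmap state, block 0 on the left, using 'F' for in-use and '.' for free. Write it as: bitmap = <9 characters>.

after create(a) → a:[0]  free=[F........]
after create(b) → a:[0], b:[1]  free=[FF.......]
after unlink(a) → b:[1]  free=[.F.......]
after create(a) → a:[0], b:[1]  free=[FF.......]
after unlink(b) → a:[0]  free=[F........]
after unlink(a) →   free=[.........]
after create(b) → b:[0]  free=[F........]
after append(b, 3) → b:[0, 1, 2, 3]  free=[FFFF.....]
after truncate(b, 3) → b:[0, 1, 2]  free=[FFF......]
after append(b, 2) → b:[0, 1, 2, 3, 4]  free=[FFFFF....]
after create(a) → a:[5], b:[0, 1, 2, 3, 4]  free=[FFFFFF...]
after unlink(b) → a:[5]  free=[.....F...]

bitmap = .....F...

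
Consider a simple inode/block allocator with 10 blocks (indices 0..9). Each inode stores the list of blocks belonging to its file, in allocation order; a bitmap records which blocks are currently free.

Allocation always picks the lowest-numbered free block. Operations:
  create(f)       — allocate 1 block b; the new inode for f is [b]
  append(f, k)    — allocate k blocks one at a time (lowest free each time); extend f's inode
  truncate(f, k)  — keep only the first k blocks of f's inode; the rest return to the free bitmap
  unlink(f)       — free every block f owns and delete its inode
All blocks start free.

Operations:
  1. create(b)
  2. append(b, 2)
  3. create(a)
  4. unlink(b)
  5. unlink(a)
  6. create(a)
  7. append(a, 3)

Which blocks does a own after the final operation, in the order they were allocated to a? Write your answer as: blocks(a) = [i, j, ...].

[1] create(b) — b=0 (map F.........)
[2] append(b, 2) — b=0,1,2 (map FFF.......)
[3] create(a) — a=3 b=0,1,2 (map FFFF......)
[4] unlink(b) — a=3 (map ...F......)
[5] unlink(a) —  (map ..........)
[6] create(a) — a=0 (map F.........)
[7] append(a, 3) — a=0,1,2,3 (map FFFF......)

blocks(a) = [0, 1, 2, 3]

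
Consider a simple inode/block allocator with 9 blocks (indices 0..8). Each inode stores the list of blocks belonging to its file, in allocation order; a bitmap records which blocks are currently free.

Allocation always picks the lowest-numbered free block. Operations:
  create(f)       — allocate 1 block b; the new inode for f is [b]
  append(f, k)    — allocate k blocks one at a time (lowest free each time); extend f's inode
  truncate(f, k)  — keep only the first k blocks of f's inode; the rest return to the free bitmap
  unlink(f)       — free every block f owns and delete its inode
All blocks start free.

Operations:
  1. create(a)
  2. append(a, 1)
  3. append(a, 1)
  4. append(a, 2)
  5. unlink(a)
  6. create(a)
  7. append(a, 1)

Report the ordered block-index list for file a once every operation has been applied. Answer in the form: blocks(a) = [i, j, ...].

blocks(a) = [0, 1]

create(a): bitmap=F........ | a=[0]
append(a, 1): bitmap=FF....... | a=[0, 1]
append(a, 1): bitmap=FFF...... | a=[0, 1, 2]
append(a, 2): bitmap=FFFFF.... | a=[0, 1, 2, 3, 4]
unlink(a): bitmap=......... | 
create(a): bitmap=F........ | a=[0]
append(a, 1): bitmap=FF....... | a=[0, 1]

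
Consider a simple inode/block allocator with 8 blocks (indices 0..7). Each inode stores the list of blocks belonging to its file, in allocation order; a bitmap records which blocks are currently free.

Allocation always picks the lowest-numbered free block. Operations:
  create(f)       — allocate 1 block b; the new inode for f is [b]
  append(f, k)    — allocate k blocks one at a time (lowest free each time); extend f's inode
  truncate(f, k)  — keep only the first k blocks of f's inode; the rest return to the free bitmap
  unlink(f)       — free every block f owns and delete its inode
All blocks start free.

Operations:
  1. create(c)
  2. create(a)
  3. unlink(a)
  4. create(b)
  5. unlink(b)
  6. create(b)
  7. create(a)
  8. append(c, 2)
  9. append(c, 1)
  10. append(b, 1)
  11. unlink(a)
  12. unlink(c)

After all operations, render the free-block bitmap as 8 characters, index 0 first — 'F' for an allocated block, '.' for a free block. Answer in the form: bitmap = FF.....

after create(c) → c:[0]  free=[F.......]
after create(a) → a:[1], c:[0]  free=[FF......]
after unlink(a) → c:[0]  free=[F.......]
after create(b) → b:[1], c:[0]  free=[FF......]
after unlink(b) → c:[0]  free=[F.......]
after create(b) → b:[1], c:[0]  free=[FF......]
after create(a) → a:[2], b:[1], c:[0]  free=[FFF.....]
after append(c, 2) → a:[2], b:[1], c:[0, 3, 4]  free=[FFFFF...]
after append(c, 1) → a:[2], b:[1], c:[0, 3, 4, 5]  free=[FFFFFF..]
after append(b, 1) → a:[2], b:[1, 6], c:[0, 3, 4, 5]  free=[FFFFFFF.]
after unlink(a) → b:[1, 6], c:[0, 3, 4, 5]  free=[FF.FFFF.]
after unlink(c) → b:[1, 6]  free=[.F....F.]

bitmap = .F....F.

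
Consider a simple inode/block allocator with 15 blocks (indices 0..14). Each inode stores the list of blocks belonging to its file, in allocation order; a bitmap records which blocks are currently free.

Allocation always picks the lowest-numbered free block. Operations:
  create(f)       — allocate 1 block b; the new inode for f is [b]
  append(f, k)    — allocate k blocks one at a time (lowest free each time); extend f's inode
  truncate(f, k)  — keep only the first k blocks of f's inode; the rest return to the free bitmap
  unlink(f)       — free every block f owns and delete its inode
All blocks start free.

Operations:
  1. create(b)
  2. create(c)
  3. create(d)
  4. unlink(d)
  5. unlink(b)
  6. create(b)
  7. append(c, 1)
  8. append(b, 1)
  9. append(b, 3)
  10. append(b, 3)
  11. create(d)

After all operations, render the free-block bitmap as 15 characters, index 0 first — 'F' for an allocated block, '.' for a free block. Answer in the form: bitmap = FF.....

create(b): bitmap=F.............. | b=[0]
create(c): bitmap=FF............. | b=[0] c=[1]
create(d): bitmap=FFF............ | b=[0] c=[1] d=[2]
unlink(d): bitmap=FF............. | b=[0] c=[1]
unlink(b): bitmap=.F............. | c=[1]
create(b): bitmap=FF............. | b=[0] c=[1]
append(c, 1): bitmap=FFF............ | b=[0] c=[1, 2]
append(b, 1): bitmap=FFFF........... | b=[0, 3] c=[1, 2]
append(b, 3): bitmap=FFFFFFF........ | b=[0, 3, 4, 5, 6] c=[1, 2]
append(b, 3): bitmap=FFFFFFFFFF..... | b=[0, 3, 4, 5, 6, 7, 8, 9] c=[1, 2]
create(d): bitmap=FFFFFFFFFFF.... | b=[0, 3, 4, 5, 6, 7, 8, 9] c=[1, 2] d=[10]

bitmap = FFFFFFFFFFF....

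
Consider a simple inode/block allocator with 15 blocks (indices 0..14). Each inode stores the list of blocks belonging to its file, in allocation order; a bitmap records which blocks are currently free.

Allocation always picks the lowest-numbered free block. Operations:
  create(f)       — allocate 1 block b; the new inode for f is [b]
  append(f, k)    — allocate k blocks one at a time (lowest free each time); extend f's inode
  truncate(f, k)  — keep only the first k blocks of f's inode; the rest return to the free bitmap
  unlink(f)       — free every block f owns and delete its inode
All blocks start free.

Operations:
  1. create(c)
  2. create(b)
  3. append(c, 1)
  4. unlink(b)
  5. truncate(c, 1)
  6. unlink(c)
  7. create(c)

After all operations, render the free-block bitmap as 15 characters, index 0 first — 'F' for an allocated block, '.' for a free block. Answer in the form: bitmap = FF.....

bitmap = F..............

after create(c) → c:[0]  free=[F..............]
after create(b) → b:[1], c:[0]  free=[FF.............]
after append(c, 1) → b:[1], c:[0, 2]  free=[FFF............]
after unlink(b) → c:[0, 2]  free=[F.F............]
after truncate(c, 1) → c:[0]  free=[F..............]
after unlink(c) →   free=[...............]
after create(c) → c:[0]  free=[F..............]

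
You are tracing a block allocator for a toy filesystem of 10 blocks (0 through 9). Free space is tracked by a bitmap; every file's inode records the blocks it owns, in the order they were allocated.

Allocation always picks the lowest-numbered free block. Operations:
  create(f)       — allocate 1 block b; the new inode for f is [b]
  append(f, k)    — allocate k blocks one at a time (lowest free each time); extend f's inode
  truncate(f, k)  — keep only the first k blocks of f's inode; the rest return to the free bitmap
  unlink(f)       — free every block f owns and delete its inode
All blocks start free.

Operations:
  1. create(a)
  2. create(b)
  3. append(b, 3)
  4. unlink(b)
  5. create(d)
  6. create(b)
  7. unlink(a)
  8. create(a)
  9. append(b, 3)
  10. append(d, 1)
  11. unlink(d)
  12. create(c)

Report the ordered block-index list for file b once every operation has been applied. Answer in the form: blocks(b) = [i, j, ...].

  1. create(a)  ⇒  F.........  {a→[0]}
  2. create(b)  ⇒  FF........  {a→[0]; b→[1]}
  3. append(b, 3)  ⇒  FFFFF.....  {a→[0]; b→[1, 2, 3, 4]}
  4. unlink(b)  ⇒  F.........  {a→[0]}
  5. create(d)  ⇒  FF........  {a→[0]; d→[1]}
  6. create(b)  ⇒  FFF.......  {a→[0]; b→[2]; d→[1]}
  7. unlink(a)  ⇒  .FF.......  {b→[2]; d→[1]}
  8. create(a)  ⇒  FFF.......  {a→[0]; b→[2]; d→[1]}
  9. append(b, 3)  ⇒  FFFFFF....  {a→[0]; b→[2, 3, 4, 5]; d→[1]}
  10. append(d, 1)  ⇒  FFFFFFF...  {a→[0]; b→[2, 3, 4, 5]; d→[1, 6]}
  11. unlink(d)  ⇒  F.FFFF....  {a→[0]; b→[2, 3, 4, 5]}
  12. create(c)  ⇒  FFFFFF....  {a→[0]; b→[2, 3, 4, 5]; c→[1]}

blocks(b) = [2, 3, 4, 5]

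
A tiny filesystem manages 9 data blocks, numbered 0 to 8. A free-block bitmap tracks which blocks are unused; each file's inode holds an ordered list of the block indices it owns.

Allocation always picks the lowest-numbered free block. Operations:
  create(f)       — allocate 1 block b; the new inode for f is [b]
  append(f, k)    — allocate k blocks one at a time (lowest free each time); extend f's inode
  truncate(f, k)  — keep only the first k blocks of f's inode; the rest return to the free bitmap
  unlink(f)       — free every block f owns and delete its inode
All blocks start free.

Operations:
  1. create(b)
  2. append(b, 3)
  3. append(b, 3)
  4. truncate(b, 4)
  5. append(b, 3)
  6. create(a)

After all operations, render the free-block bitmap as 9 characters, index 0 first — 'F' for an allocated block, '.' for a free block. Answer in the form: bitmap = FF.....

[1] create(b) — b=0 (map F........)
[2] append(b, 3) — b=0,1,2,3 (map FFFF.....)
[3] append(b, 3) — b=0,1,2,3,4,5,6 (map FFFFFFF..)
[4] truncate(b, 4) — b=0,1,2,3 (map FFFF.....)
[5] append(b, 3) — b=0,1,2,3,4,5,6 (map FFFFFFF..)
[6] create(a) — a=7 b=0,1,2,3,4,5,6 (map FFFFFFFF.)

bitmap = FFFFFFFF.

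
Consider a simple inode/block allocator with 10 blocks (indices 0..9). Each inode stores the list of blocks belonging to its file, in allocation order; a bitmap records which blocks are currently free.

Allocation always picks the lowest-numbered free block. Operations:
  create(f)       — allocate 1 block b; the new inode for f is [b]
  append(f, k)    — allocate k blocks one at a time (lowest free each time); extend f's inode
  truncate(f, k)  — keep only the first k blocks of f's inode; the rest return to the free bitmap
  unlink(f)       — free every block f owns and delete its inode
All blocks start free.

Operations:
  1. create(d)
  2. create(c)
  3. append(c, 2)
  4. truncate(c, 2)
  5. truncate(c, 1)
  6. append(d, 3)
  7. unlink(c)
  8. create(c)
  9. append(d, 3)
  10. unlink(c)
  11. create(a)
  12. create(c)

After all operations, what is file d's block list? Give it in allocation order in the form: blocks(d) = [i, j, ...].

blocks(d) = [0, 2, 3, 4, 5, 6, 7]

  1. create(d)  ⇒  F.........  {d→[0]}
  2. create(c)  ⇒  FF........  {c→[1]; d→[0]}
  3. append(c, 2)  ⇒  FFFF......  {c→[1, 2, 3]; d→[0]}
  4. truncate(c, 2)  ⇒  FFF.......  {c→[1, 2]; d→[0]}
  5. truncate(c, 1)  ⇒  FF........  {c→[1]; d→[0]}
  6. append(d, 3)  ⇒  FFFFF.....  {c→[1]; d→[0, 2, 3, 4]}
  7. unlink(c)  ⇒  F.FFF.....  {d→[0, 2, 3, 4]}
  8. create(c)  ⇒  FFFFF.....  {c→[1]; d→[0, 2, 3, 4]}
  9. append(d, 3)  ⇒  FFFFFFFF..  {c→[1]; d→[0, 2, 3, 4, 5, 6, 7]}
  10. unlink(c)  ⇒  F.FFFFFF..  {d→[0, 2, 3, 4, 5, 6, 7]}
  11. create(a)  ⇒  FFFFFFFF..  {a→[1]; d→[0, 2, 3, 4, 5, 6, 7]}
  12. create(c)  ⇒  FFFFFFFFF.  {a→[1]; c→[8]; d→[0, 2, 3, 4, 5, 6, 7]}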